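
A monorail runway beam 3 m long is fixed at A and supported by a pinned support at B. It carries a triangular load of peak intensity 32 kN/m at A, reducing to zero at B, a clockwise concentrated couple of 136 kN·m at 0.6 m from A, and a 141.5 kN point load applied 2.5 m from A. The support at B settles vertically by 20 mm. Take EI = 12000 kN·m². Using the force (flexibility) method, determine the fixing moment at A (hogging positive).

M_A = 196.2 kN·m

Release the roller at B. Primary structure: cantilever fixed at A.
Downward deflection at the released point B due to the loads:
  triangular load, peak 32 at the fixed end: w₀L⁴/(30EI) = 86.4/EI
  clockwise couple 136 at a = 0.6: M₀a(2L − a)/(2EI) = 220.3/EI
  point load 141.5 at a = 2.5: Pa²(3L − a)/(6EI) = 958.1/EI
  δ_0 = 1265/EI
Flexibility coefficient — unit upward force at B: δ_{BB} = L³/(3EI) = 9/EI.
With EI = 12000 kN·m²: δ_0 = 0.1054 m and δ_{BB} = 0.00075 m/kN.
Compatibility — the beam at B must follow the support down by 0.02 m: δ_0 − R_B·δ_{BB} = 0.02, so R_B = (0.1054 − 0.02)/0.00075 = 113.9 kN.
Moment equilibrium about A: M_A = Σ(load moments about A) − R_B·L = 537.8 − 113.9×3 = 196.2 kN·m.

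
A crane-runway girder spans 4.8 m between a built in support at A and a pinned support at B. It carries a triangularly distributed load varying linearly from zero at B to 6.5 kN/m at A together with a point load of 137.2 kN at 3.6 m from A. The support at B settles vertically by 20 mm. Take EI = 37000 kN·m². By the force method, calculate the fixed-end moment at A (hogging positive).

M_A = 183.5 kN·m

Take the reaction at B as the redundant and release it; the primary structure is a cantilever fixed at A.
Free-end deflection of the primary structure under the applied loading (downward +):
  triangular load, peak 6.5 at the fixed end: w₀L⁴/(30EI) = 115/EI
  point load 137.2 at a = 3.6: Pa²(3L − a)/(6EI) = 3201/EI
  δ_0 = 3316/EI
Tip deflection under a unit load at B: L³/(3EI) = 36.86/EI.
With EI = 37000 kN·m²: δ_0 = 0.089611 m and δ_{BB} = 0.000996 m/kN.
Compatibility — the beam at B must follow the support down by 0.02 m: δ_0 − R_B·δ_{BB} = 0.02, so R_B = (0.089611 − 0.02)/0.000996 = 69.87 kN.
Moment equilibrium about A: M_A = Σ(load moments about A) − R_B·L = 518.9 − 69.87×4.8 = 183.5 kN·m.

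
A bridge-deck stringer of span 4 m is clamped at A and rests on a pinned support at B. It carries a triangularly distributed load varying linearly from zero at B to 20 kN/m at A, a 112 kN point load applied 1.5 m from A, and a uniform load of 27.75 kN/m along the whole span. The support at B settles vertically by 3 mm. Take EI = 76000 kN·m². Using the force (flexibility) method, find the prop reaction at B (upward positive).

R_B = 59.61 kN

Release the roller at B. Primary structure: cantilever fixed at A.
Deflection at B on the released cantilever, summing each load's contribution:
  triangular load, peak 20 at the fixed end: w₀L⁴/(30EI) = 170.7/EI
  point load 112 at a = 1.5: Pa²(3L − a)/(6EI) = 441/EI
  UDL 27.75: wL⁴/(8EI) = 888/EI
  δ_0 = 1500/EI
Flexibility coefficient — unit upward force at B: δ_{BB} = L³/(3EI) = 21.33/EI.
With EI = 76000 kN·m²: δ_0 = 0.019732 m and δ_{BB} = 0.000281 m/kN.
Compatibility — the beam at B must follow the support down by 0.003 m: δ_0 − R_B·δ_{BB} = 0.003, so R_B = (0.019732 − 0.003)/0.000281 = 59.61 kN.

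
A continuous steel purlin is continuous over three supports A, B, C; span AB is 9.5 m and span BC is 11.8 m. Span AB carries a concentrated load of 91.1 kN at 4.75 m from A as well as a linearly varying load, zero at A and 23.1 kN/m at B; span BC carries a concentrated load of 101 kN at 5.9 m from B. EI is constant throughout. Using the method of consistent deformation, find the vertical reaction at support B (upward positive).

Release continuity at B by inserting a hinge; the redundant is the internal moment M_B. The primary structure is two simply-supported spans AB and BC.
Discontinuity in slope at B on the released structure — sum the simple-span end rotations:
  span AB: point load 91.1 at a = 4.75: Pab(L + a)/(6LEI) = 513.9/EI
  span AB: triangular load, peak 23.1: w₀L³/(45EI) = 440.1/EI
  span BC: point load 101 at a = 5.9: Pab(L + b)/(6LEI) = 879/EI
  relative rotation θ_0 = (954 + 879)/EI = 1833/EI
A unit hogging moment at B produces rotation L₁/(3EI) + L₂/(3EI) = 7.1/EI.
Slope continuity at B: θ_0 = M_B·7.1/EI, so M_B = 1833/7.1 = 258.2 kN·m (hogging).
Span AB, ΣM about A with M_B applied at B: R_B^{AB}·9.5 = 1128 + 258.2, so R_B^{AB} = 145.9 kN and R_A = 200.8 − 145.9 = 54.95 kN.
Span BC, ΣM about C: R_B^{BC}·11.8 = 595.9 + 258.2, so R_B^{BC} = 72.38 kN and R_C = 101 − 72.38 = 28.62 kN.
R_B = 145.9 + 72.38 = 218.3 kN.

R_B = 218.3 kN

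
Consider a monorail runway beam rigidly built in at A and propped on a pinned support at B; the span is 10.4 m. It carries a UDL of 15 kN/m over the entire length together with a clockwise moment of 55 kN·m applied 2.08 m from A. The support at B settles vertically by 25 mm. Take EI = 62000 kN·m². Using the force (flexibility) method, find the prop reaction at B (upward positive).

R_B = 57.22 kN

Choose R_B as the redundant. The primary structure is the cantilever fixed at A.
Deflection at B on the released cantilever, summing each load's contribution:
  UDL 15: wL⁴/(8EI) = 21935/EI
  clockwise couple 55 at a = 2.08: M₀a(2L − a)/(2EI) = 1071/EI
  δ_0 = 23006/EI
Tip deflection under a unit load at B: L³/(3EI) = 375/EI.
With EI = 62000 kN·m²: δ_0 = 0.37106 m and δ_{BB} = 0.006048 m/kN.
Compatibility — the beam at B must follow the support down by 0.025 m: δ_0 − R_B·δ_{BB} = 0.025, so R_B = (0.37106 − 0.025)/0.006048 = 57.22 kN.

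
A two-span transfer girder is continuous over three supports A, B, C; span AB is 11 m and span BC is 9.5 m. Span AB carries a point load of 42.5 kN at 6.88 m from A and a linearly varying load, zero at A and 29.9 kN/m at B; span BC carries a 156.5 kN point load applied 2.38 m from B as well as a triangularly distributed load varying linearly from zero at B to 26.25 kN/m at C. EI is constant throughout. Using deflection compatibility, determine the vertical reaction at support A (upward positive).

Release continuity at B by inserting a hinge; the redundant is the internal moment M_B. The primary structure is two simply-supported spans AB and BC.
Rotations at B on the released spans (each span's end-slope, ×1/EI):
  span AB: point load 42.5 at a = 6.88: Pab(L + a)/(6LEI) = 326.4/EI
  span AB: triangular load, peak 29.9: w₀L³/(45EI) = 884.4/EI
  span BC: point load 156.5 at a = 2.38: Pab(L + b)/(6LEI) = 773.3/EI
  span BC: triangular load, peak 26.25: 7w₀L³/(360EI) = 437.6/EI
  relative rotation θ_0 = (1211 + 1211)/EI = 2422/EI
A unit hogging moment at B produces rotation L₁/(3EI) + L₂/(3EI) = 6.833/EI.
Compatibility: M_B·(L₁+L₂)/(3EI) = θ_0, giving M_B = 354.4 kN·m (hogging).
Span AB, ΣM about A with M_B applied at B: R_B^{AB}·11 = 1498 + 354.4, so R_B^{AB} = 168.4 kN and R_A = 206.9 − 168.4 = 38.52 kN.

R_A = 38.52 kN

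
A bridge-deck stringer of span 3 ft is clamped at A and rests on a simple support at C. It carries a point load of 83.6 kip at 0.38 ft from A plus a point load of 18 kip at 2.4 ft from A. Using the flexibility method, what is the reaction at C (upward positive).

Choose R_C as the redundant. The primary structure is the cantilever fixed at A.
Free-end deflection of the primary structure under the applied loading (downward +):
  point load 83.6 at a = 0.38: Pa²(3L − a)/(6EI) = 17.34/EI
  point load 18 at a = 2.4: Pa²(3L − a)/(6EI) = 114/EI
  δ_0 = 131.4/EI
Flexibility coefficient — unit upward force at C: δ_{CC} = L³/(3EI) = 9/EI.
Compatibility at C: δ_0 − R_C·δ_{CC} = 0, so R_C = 131.4/9 = 14.6 kip.

R_C = 14.6 kip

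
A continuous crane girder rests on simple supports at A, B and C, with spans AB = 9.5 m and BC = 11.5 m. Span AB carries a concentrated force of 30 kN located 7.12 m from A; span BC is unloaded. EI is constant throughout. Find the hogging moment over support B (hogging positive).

M_B = 21.18 kN·m

Insert a hinge at B; M_B is the redundant, and each span becomes simply supported.
Rotations at B on the released spans (each span's end-slope, ×1/EI):
  span AB: point load 30 at a = 7.12: Pab(L + a)/(6LEI) = 148.2/EI
  relative rotation θ_0 = (148.2 + 0)/EI = 148.2/EI
A unit hogging moment at B produces rotation L₁/(3EI) + L₂/(3EI) = 7/EI.
Slope continuity at B: θ_0 = M_B·7/EI, so M_B = 148.2/7 = 21.18 kN·m (hogging).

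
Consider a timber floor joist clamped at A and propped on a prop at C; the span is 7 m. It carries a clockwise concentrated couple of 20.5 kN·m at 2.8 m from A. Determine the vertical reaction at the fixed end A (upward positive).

Remove the prop at C; the released (primary) structure is a cantilever built in at A.
Primary-structure tip deflection at C by superposition:
  clockwise couple 20.5 at a = 2.8: M₀a(2L − a)/(2EI) = 321.4/EI
Tip deflection under a unit load at C: L³/(3EI) = 114.3/EI.
Compatibility at C: δ_0 − R_C·δ_{CC} = 0, so R_C = 321.4/114.3 = 2.811 kN.
Vertical equilibrium: R_A = ΣP − R_C = 0 − 2.811 = -2.811 kN.

R_A = -2.811 kN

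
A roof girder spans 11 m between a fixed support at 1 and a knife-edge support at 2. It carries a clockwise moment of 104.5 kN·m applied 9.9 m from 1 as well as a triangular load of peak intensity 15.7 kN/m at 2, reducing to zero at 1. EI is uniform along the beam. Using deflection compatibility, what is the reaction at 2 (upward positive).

R_2 = 61.6 kN

Choose R_2 as the redundant. The primary structure is the cantilever fixed at 1.
Primary-structure tip deflection at 2 by superposition:
  clockwise couple 104.5 at a = 9.9: M₀a(2L − a)/(2EI) = 6259/EI
  triangular load, peak 15.7 at the free end: 11w₀L⁴/(120EI) = 21071/EI
  δ_0 = 27330/EI
Flexibility coefficient — unit upward force at 2: δ_{22} = L³/(3EI) = 443.7/EI.
The prop prevents deflection at 2: R_2 = δ_0/δ_{22} = 27330/443.7 = 61.6 kN.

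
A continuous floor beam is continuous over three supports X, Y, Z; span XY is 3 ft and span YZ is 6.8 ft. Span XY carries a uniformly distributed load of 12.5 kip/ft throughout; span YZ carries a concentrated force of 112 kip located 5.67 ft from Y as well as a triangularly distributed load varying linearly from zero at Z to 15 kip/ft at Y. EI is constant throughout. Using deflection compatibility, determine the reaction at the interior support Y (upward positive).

R_Y = 109.4 kip

Insert a hinge at Y; M_Y is the redundant, and each span becomes simply supported.
Rotations at Y on the released spans (each span's end-slope, ×1/EI):
  span XY: UDL 12.5: wL³/(24EI) = 14.06/EI
  span YZ: point load 112 at a = 5.67: Pab(L + b)/(6LEI) = 139.5/EI
  span YZ: triangular load, peak 15: w₀L³/(45EI) = 104.8/EI
  relative rotation θ_0 = (14.06 + 244.3)/EI = 258.3/EI
A unit hogging moment at Y produces rotation L₁/(3EI) + L₂/(3EI) = 3.267/EI.
Compatibility: M_Y·(L₁+L₂)/(3EI) = θ_0, giving M_Y = 79.09 kip·ft (hogging).
Span XY, ΣM about X with M_Y applied at Y: R_Y^{XY}·3 = 56.25 + 79.09, so R_Y^{XY} = 45.11 kip and R_X = 37.5 − 45.11 = -7.612 kip.
Span YZ, ΣM about Z: R_Y^{YZ}·6.8 = 357.8 + 79.09, so R_Y^{YZ} = 64.24 kip and R_Z = 163 − 64.24 = 98.76 kip.
R_Y = 45.11 + 64.24 = 109.4 kip.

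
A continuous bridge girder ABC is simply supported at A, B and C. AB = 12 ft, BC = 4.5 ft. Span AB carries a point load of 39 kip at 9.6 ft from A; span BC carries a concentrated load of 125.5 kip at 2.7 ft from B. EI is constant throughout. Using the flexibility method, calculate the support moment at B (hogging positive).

Insert a hinge at B; M_B is the redundant, and each span becomes simply supported.
End slopes at the hinge B, treating each span as simply supported:
  span AB: point load 39 at a = 9.6: Pab(L + a)/(6LEI) = 269.6/EI
  span BC: point load 125.5 at a = 2.7: Pab(L + b)/(6LEI) = 142.3/EI
  relative rotation θ_0 = (269.6 + 142.3)/EI = 411.9/EI
A unit hogging moment at B produces rotation L₁/(3EI) + L₂/(3EI) = 5.5/EI.
Slope continuity at B: θ_0 = M_B·5.5/EI, so M_B = 411.9/5.5 = 74.89 kip·ft (hogging).

M_B = 74.89 kip·ft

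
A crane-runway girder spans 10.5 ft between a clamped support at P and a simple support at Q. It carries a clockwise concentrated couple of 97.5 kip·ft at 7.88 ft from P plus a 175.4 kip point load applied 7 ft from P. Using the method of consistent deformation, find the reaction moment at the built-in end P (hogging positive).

M_P = 233.2 kip·ft

Choose R_Q as the redundant. The primary structure is the cantilever fixed at P.
Deflection at Q on the released cantilever, summing each load's contribution:
  clockwise couple 97.5 at a = 7.88: M₀a(2L − a)/(2EI) = 5040/EI
  point load 175.4 at a = 7: Pa²(3L − a)/(6EI) = 35095/EI
  δ_0 = 40135/EI
Flexibility coefficient — unit upward force at Q: δ_{QQ} = L³/(3EI) = 385.9/EI.
The prop prevents deflection at Q: R_Q = δ_0/δ_{QQ} = 40135/385.9 = 104 kip.
Moment equilibrium about P: M_P = Σ(load moments about P) − R_Q·L = 1325 − 104×10.5 = 233.2 kip·ft.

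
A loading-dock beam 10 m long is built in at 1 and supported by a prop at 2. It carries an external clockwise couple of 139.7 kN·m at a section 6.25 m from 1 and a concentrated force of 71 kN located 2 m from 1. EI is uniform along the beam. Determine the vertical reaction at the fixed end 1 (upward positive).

R_1 = 49.02 kN

Release the roller at 2. Primary structure: cantilever fixed at 1.
Deflection at 2 on the released cantilever, summing each load's contribution:
  clockwise couple 139.7 at a = 6.25: M₀a(2L − a)/(2EI) = 6003/EI
  point load 71 at a = 2: Pa²(3L − a)/(6EI) = 1325/EI
  δ_0 = 7328/EI
Flexibility coefficient — unit upward force at 2: δ_{22} = L³/(3EI) = 333.3/EI.
Compatibility at 2: δ_0 − R_2·δ_{22} = 0, so R_2 = 7328/333.3 = 21.98 kN.
Vertical equilibrium: R_1 = ΣP − R_2 = 71 − 21.98 = 49.02 kN.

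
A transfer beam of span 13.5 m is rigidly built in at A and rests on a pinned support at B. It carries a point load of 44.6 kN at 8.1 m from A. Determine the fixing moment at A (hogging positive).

Release the roller at B. Primary structure: cantilever fixed at A.
Deflection at B on the released cantilever, summing each load's contribution:
  point load 44.6 at a = 8.1: Pa²(3L − a)/(6EI) = 15802/EI
Flexibility coefficient — unit upward force at B: δ_{BB} = L³/(3EI) = 820.1/EI.
Compatibility at B: δ_0 − R_B·δ_{BB} = 0, so R_B = 15802/820.1 = 19.27 kN.
Moment equilibrium about A: M_A = Σ(load moments about A) − R_B·L = 361.3 − 19.27×13.5 = 101.2 kN·m.

M_A = 101.2 kN·m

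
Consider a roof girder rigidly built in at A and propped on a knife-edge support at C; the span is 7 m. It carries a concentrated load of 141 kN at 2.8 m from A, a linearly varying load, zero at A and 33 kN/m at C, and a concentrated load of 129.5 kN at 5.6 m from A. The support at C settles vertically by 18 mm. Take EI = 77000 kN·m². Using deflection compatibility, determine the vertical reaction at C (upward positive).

R_C = 171.9 kN

Take the reaction at C as the redundant and release it; the primary structure is a cantilever fixed at A.
Primary-structure tip deflection at C by superposition:
  point load 141 at a = 2.8: Pa²(3L − a)/(6EI) = 3353/EI
  triangular load, peak 33 at the free end: 11w₀L⁴/(120EI) = 7263/EI
  point load 129.5 at a = 5.6: Pa²(3L − a)/(6EI) = 10424/EI
  δ_0 = 21040/EI
Flexibility coefficient — unit upward force at C: δ_{CC} = L³/(3EI) = 114.3/EI.
With EI = 77000 kN·m²: δ_0 = 0.27324 m and δ_{CC} = 0.001485 m/kN.
Compatibility — the beam at C must follow the support down by 0.018 m: δ_0 − R_C·δ_{CC} = 0.018, so R_C = (0.27324 − 0.018)/0.001485 = 171.9 kN.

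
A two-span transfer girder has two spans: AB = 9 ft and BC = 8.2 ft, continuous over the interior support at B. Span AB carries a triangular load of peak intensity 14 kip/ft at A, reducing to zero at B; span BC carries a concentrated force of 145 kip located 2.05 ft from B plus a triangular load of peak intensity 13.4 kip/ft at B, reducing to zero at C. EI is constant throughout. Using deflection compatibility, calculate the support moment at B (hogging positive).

M_B = 156.2 kip·ft

Release continuity at B by inserting a hinge; the redundant is the internal moment M_B. The primary structure is two simply-supported spans AB and BC.
Rotations at B on the released spans (each span's end-slope, ×1/EI):
  span AB: triangular load, peak 14: 7w₀L³/(360EI) = 198.4/EI
  span BC: point load 145 at a = 2.05: Pab(L + b)/(6LEI) = 533.2/EI
  span BC: triangular load, peak 13.4: w₀L³/(45EI) = 164.2/EI
  relative rotation θ_0 = (198.4 + 697.4)/EI = 895.8/EI
A unit hogging moment at B produces rotation L₁/(3EI) + L₂/(3EI) = 5.733/EI.
Slope continuity at B: θ_0 = M_B·5.733/EI, so M_B = 895.8/5.733 = 156.2 kip·ft (hogging).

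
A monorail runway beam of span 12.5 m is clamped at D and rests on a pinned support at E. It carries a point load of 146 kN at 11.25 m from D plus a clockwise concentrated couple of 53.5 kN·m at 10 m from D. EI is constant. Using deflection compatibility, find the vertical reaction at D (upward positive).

Take the reaction at E as the redundant and release it; the primary structure is a cantilever fixed at D.
Downward deflection at the released point E due to the loads:
  point load 146 at a = 11.25: Pa²(3L − a)/(6EI) = 80842/EI
  clockwise couple 53.5 at a = 10: M₀a(2L − a)/(2EI) = 4012/EI
  δ_0 = 84854/EI
Flexibility coefficient — unit upward force at E: δ_{EE} = L³/(3EI) = 651/EI.
Compatibility at E: δ_0 − R_E·δ_{EE} = 0, so R_E = 84854/651 = 130.3 kN.
Vertical equilibrium: R_D = ΣP − R_E = 146 − 130.3 = 15.66 kN.

R_D = 15.66 kN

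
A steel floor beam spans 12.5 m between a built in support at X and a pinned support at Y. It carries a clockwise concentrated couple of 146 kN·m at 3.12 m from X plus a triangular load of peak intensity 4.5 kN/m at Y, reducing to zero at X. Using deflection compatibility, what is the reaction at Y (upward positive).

R_Y = 23.12 kN

Choose R_Y as the redundant. The primary structure is the cantilever fixed at X.
Downward deflection at the released point Y due to the loads:
  clockwise couple 146 at a = 3.12: M₀a(2L − a)/(2EI) = 4983/EI
  triangular load, peak 4.5 at the free end: 11w₀L⁴/(120EI) = 10071/EI
  δ_0 = 15054/EI
Flexibility coefficient — unit upward force at Y: δ_{YY} = L³/(3EI) = 651/EI.
The prop prevents deflection at Y: R_Y = δ_0/δ_{YY} = 15054/651 = 23.12 kN.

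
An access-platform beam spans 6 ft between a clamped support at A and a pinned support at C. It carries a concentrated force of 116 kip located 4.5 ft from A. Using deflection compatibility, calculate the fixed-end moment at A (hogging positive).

M_A = 81.56 kip·ft

Remove the prop at C; the released (primary) structure is a cantilever built in at A.
Downward deflection at the released point C due to the loads:
  point load 116 at a = 4.5: Pa²(3L − a)/(6EI) = 5285/EI
Tip deflection under a unit load at C: L³/(3EI) = 72/EI.
Compatibility at C: δ_0 − R_C·δ_{CC} = 0, so R_C = 5285/72 = 73.41 kip.
Moment equilibrium about A: M_A = Σ(load moments about A) − R_C·L = 522 − 73.41×6 = 81.56 kip·ft.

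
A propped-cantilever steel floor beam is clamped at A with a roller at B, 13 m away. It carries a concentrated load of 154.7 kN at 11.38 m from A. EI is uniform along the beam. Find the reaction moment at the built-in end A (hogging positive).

Release the roller at B. Primary structure: cantilever fixed at A.
Deflection at B on the released cantilever, summing each load's contribution:
  point load 154.7 at a = 11.38: Pa²(3L − a)/(6EI) = 92225/EI
Tip deflection under a unit load at B: L³/(3EI) = 732.3/EI.
The prop prevents deflection at B: R_B = δ_0/δ_{BB} = 92225/732.3 = 125.9 kN.
Moment equilibrium about A: M_A = Σ(load moments about A) − R_B·L = 1760 − 125.9×13 = 123.4 kN·m.

M_A = 123.4 kN·m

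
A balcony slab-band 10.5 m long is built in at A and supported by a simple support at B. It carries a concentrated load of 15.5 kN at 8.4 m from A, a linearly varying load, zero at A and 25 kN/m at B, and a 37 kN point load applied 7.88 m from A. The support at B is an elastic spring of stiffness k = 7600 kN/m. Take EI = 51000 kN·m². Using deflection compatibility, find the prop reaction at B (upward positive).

Take the reaction at B as the redundant and release it; the primary structure is a cantilever fixed at A.
Free-end deflection of the primary structure under the applied loading (downward +):
  point load 15.5 at a = 8.4: Pa²(3L − a)/(6EI) = 4211/EI
  triangular load, peak 25 at the free end: 11w₀L⁴/(120EI) = 27855/EI
  point load 37 at a = 7.88: Pa²(3L − a)/(6EI) = 9044/EI
  δ_0 = 41110/EI
Flexibility coefficient — unit upward force at B: δ_{BB} = L³/(3EI) = 385.9/EI.
With EI = 51000 kN·m²: δ_0 = 0.80609 m and δ_{BB} = 0.007566 m/kN.
Compatibility — the spring shortens by R_B/k under the reaction it provides: δ_0 − R_B·δ_{BB} = R_B/k. With 1/k = 0.000132 m/kN, R_B = δ_0 / (δ_{BB} + 1/k) = 0.80609 / (0.007566 + 0.000132) = 104.7 kN.

R_B = 104.7 kN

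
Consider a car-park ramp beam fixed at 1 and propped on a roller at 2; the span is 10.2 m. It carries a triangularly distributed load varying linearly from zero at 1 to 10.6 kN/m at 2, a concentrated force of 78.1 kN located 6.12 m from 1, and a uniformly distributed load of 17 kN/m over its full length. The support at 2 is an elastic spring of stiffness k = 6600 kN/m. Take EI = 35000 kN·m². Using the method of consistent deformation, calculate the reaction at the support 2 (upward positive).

R_2 = 126.6 kN

Remove the prop at 2; the released (primary) structure is a cantilever built in at 1.
Deflection at 2 on the released cantilever, summing each load's contribution:
  triangular load, peak 10.6 at the free end: 11w₀L⁴/(120EI) = 10518/EI
  point load 78.1 at a = 6.12: Pa²(3L − a)/(6EI) = 11935/EI
  UDL 17: wL⁴/(8EI) = 23002/EI
  δ_0 = 45454/EI
Tip deflection under a unit load at 2: L³/(3EI) = 353.7/EI.
With EI = 35000 kN·m²: δ_0 = 1.2987 m and δ_{22} = 0.010107 m/kN.
Compatibility — the spring shortens by R_2/k under the reaction it provides: δ_0 − R_2·δ_{22} = R_2/k. With 1/k = 0.000152 m/kN, R_2 = δ_0 / (δ_{22} + 1/k) = 1.2987 / (0.010107 + 0.000152) = 126.6 kN.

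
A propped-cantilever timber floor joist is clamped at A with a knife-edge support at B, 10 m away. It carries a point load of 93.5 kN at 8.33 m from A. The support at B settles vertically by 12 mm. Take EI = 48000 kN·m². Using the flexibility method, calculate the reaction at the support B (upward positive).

Take the reaction at B as the redundant and release it; the primary structure is a cantilever fixed at A.
Deflection at B on the released cantilever, summing each load's contribution:
  point load 93.5 at a = 8.33: Pa²(3L − a)/(6EI) = 23432/EI
Flexibility coefficient — unit upward force at B: δ_{BB} = L³/(3EI) = 333.3/EI.
With EI = 48000 kN·m²: δ_0 = 0.48817 m and δ_{BB} = 0.006944 m/kN.
Compatibility — the beam at B must follow the support down by 0.012 m: δ_0 − R_B·δ_{BB} = 0.012, so R_B = (0.48817 − 0.012)/0.006944 = 68.57 kN.

R_B = 68.57 kN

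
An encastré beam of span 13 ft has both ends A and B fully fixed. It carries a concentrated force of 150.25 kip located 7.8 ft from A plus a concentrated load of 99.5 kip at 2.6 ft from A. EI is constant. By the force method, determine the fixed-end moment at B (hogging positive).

M_B = 322.7 kip·ft

Take the two fixed-end moments M_A, M_B as redundants; the released structure is the simple span AB.
End rotations of the released simple span under the applied load (×1/EI):
  at A: point load 150.25 at a = 7.8: Pab(L + b)/(6LEI) = 1422/EI
  at B: point load 150.25 at a = 7.8: Pab(L + a)/(6LEI) = 1625/EI
  at A: point load 99.5 at a = 2.6: Pab(L + b)/(6LEI) = 807.1/EI
  at B: point load 99.5 at a = 2.6: Pab(L + a)/(6LEI) = 538.1/EI
  θ_A0 = 2229/EI,  θ_B0 = 2163/EI
Flexibility coefficients: a unit moment at one end gives L/(3EI) there and L/(6EI) at the far end, so f₁₁ = f₂₂ = 4.333/EI and f₁₂ = f₂₁ = 2.167/EI.
Compatibility — zero rotation at each built-in end:
  4.333 M_A + 2.167 M_B = 2229
  2.167 M_A + 4.333 M_B = 2163
Solving the pair gives M_A = 353.1 kip·ft and M_B = 322.7 kip·ft (hogging).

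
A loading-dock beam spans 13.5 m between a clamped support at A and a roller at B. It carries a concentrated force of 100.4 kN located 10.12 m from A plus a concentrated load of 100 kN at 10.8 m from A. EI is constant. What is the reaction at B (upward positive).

Choose R_B as the redundant. The primary structure is the cantilever fixed at A.
Free-end deflection of the primary structure under the applied loading (downward +):
  point load 100.4 at a = 10.12: Pa²(3L − a)/(6EI) = 52063/EI
  point load 100 at a = 10.8: Pa²(3L − a)/(6EI) = 57737/EI
  δ_0 = 109800/EI
Flexibility coefficient — unit upward force at B: δ_{BB} = L³/(3EI) = 820.1/EI.
Compatibility at B: δ_0 − R_B·δ_{BB} = 0, so R_B = 109800/820.1 = 133.9 kN.

R_B = 133.9 kN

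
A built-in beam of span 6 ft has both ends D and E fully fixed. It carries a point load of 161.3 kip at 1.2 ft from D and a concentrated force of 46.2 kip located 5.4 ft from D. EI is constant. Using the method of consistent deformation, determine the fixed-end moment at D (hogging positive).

Release both end moments; the primary structure is a simply-supported span DE with redundants M_D and M_E.
Simple-span end rotations at D and E under the given loads:
  at D: point load 161.3 at a = 1.2: Pab(L + b)/(6LEI) = 278.7/EI
  at E: point load 161.3 at a = 1.2: Pab(L + a)/(6LEI) = 185.8/EI
  at D: point load 46.2 at a = 5.4: Pab(L + b)/(6LEI) = 27.44/EI
  at E: point load 46.2 at a = 5.4: Pab(L + a)/(6LEI) = 47.4/EI
  θ_D0 = 306.2/EI,  θ_E0 = 233.2/EI
Flexibility coefficients: a unit moment at one end gives L/(3EI) there and L/(6EI) at the far end, so f₁₁ = f₂₂ = 2/EI and f₁₂ = f₂₁ = 1/EI.
Compatibility — zero rotation at each built-in end:
  2 M_D + 1 M_E = 306.2
  1 M_D + 2 M_E = 233.2
Solving the pair gives M_D = 126.4 kip·ft and M_E = 53.42 kip·ft (hogging).

M_D = 126.4 kip·ft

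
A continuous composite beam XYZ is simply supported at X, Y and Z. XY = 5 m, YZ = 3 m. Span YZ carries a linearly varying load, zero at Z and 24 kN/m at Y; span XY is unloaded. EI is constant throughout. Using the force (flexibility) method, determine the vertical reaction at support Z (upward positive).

Take M_Y as the redundant. Released structure: two simple spans XY and YZ with a hinge at Y.
End slopes at the hinge Y, treating each span as simply supported:
  span YZ: triangular load, peak 24: w₀L³/(45EI) = 14.4/EI
  relative rotation θ_0 = (0 + 14.4)/EI = 14.4/EI
A unit hogging moment at Y produces rotation L₁/(3EI) + L₂/(3EI) = 2.667/EI.
Slope continuity at Y: θ_0 = M_Y·2.667/EI, so M_Y = 14.4/2.667 = 5.4 kN·m (hogging).
Span YZ, ΣM about Z: R_Y^{YZ}·3 = 72 + 5.4, so R_Y^{YZ} = 25.8 kN and R_Z = 36 − 25.8 = 10.2 kN.

R_Z = 10.2 kN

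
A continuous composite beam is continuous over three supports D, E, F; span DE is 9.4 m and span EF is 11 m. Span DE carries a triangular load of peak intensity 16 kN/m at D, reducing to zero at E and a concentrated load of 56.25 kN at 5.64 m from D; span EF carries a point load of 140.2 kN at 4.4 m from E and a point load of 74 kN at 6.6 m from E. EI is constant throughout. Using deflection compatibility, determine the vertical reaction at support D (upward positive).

Release continuity at E by inserting a hinge; the redundant is the internal moment M_E. The primary structure is two simply-supported spans DE and EF.
Discontinuity in slope at E on the released structure — sum the simple-span end rotations:
  span DE: triangular load, peak 16: 7w₀L³/(360EI) = 258.4/EI
  span DE: point load 56.25 at a = 5.64: Pab(L + a)/(6LEI) = 318.1/EI
  span EF: point load 140.2 at a = 4.4: Pab(L + b)/(6LEI) = 1086/EI
  span EF: point load 74 at a = 6.6: Pab(L + b)/(6LEI) = 501.4/EI
  relative rotation θ_0 = (576.5 + 1587)/EI = 2164/EI
A unit hogging moment at E produces rotation L₁/(3EI) + L₂/(3EI) = 6.8/EI.
Compatibility: M_E·(L₁+L₂)/(3EI) = θ_0, giving M_E = 318.2 kN·m (hogging).
Span DE, ΣM about D with M_E applied at E: R_E^{DE}·9.4 = 552.9 + 318.2, so R_E^{DE} = 92.67 kN and R_D = 131.4 − 92.67 = 38.78 kN.

R_D = 38.78 kN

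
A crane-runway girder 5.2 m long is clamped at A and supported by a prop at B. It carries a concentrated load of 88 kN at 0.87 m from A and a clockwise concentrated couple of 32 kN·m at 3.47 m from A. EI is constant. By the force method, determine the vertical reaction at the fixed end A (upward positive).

Remove the prop at B; the released (primary) structure is a cantilever built in at A.
Free-end deflection of the primary structure under the applied loading (downward +):
  point load 88 at a = 0.87: Pa²(3L − a)/(6EI) = 163.5/EI
  clockwise couple 32 at a = 3.47: M₀a(2L − a)/(2EI) = 384.8/EI
  δ_0 = 548.3/EI
Tip deflection under a unit load at B: L³/(3EI) = 46.87/EI.
The prop prevents deflection at B: R_B = δ_0/δ_{BB} = 548.3/46.87 = 11.7 kN.
Vertical equilibrium: R_A = ΣP − R_B = 88 − 11.7 = 76.3 kN.

R_A = 76.3 kN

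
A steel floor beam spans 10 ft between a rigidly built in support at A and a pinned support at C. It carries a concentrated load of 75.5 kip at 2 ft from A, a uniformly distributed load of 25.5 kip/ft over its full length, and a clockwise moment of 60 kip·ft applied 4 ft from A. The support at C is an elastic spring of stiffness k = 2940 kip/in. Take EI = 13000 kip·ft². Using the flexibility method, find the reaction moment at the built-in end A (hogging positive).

M_A = 431 kip·ft

Remove the prop at C; the released (primary) structure is a cantilever built in at A.
Downward deflection at the released point C due to the loads:
  point load 75.5 at a = 2: Pa²(3L − a)/(6EI) = 1409/EI
  UDL 25.5: wL⁴/(8EI) = 31875/EI
  clockwise couple 60 at a = 4: M₀a(2L − a)/(2EI) = 1920/EI
  δ_0 = 35204/EI
Flexibility coefficient — unit upward force at C: δ_{CC} = L³/(3EI) = 333.3/EI.
With EI = 13000 kip·ft²: δ_0 = 2.708 ft and δ_{CC} = 0.025641 ft/kip.
Compatibility — the spring shortens by R_C/k under the reaction it provides: δ_0 − R_C·δ_{CC} = R_C/k. With 1/k = 1/(2940×12) ft/kip = 0.000028 ft/kip, R_C = δ_0 / (δ_{CC} + 1/k) = 2.708 / (0.025641 + 0.000028) = 105.5 kip.
Moment equilibrium about A: M_A = Σ(load moments about A) − R_C·L = 1486 − 105.5×10 = 431 kip·ft.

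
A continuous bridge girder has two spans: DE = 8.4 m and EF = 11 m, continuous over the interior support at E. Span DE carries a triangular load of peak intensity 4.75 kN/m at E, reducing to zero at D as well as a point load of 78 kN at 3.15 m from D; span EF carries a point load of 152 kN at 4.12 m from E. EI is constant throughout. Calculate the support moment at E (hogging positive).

Take M_E as the redundant. Released structure: two simple spans DE and EF with a hinge at E.
Rotations at E on the released spans (each span's end-slope, ×1/EI):
  span DE: triangular load, peak 4.75: w₀L³/(45EI) = 62.56/EI
  span DE: point load 78 at a = 3.15: Pab(L + a)/(6LEI) = 295.6/EI
  span EF: point load 152 at a = 4.12: Pab(L + b)/(6LEI) = 1167/EI
  relative rotation θ_0 = (358.2 + 1167)/EI = 1525/EI
A unit hogging moment at E produces rotation L₁/(3EI) + L₂/(3EI) = 6.467/EI.
Slope continuity at E: θ_0 = M_E·6.467/EI, so M_E = 1525/6.467 = 235.9 kN·m (hogging).

M_E = 235.9 kN·m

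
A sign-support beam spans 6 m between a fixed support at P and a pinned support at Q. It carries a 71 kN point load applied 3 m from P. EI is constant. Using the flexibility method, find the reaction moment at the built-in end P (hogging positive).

Release the roller at Q. Primary structure: cantilever fixed at P.
Downward deflection at the released point Q due to the loads:
  point load 71 at a = 3: Pa²(3L − a)/(6EI) = 1598/EI
Flexibility coefficient — unit upward force at Q: δ_{QQ} = L³/(3EI) = 72/EI.
The prop prevents deflection at Q: R_Q = δ_0/δ_{QQ} = 1598/72 = 22.19 kN.
Moment equilibrium about P: M_P = Σ(load moments about P) − R_Q·L = 213 − 22.19×6 = 79.88 kN·m.

M_P = 79.88 kN·m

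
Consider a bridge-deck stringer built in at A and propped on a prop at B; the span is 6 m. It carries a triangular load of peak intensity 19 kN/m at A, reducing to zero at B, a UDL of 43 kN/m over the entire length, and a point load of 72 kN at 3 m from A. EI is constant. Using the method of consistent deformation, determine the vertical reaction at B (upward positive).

Release the roller at B. Primary structure: cantilever fixed at A.
Primary-structure tip deflection at B by superposition:
  triangular load, peak 19 at the fixed end: w₀L⁴/(30EI) = 820.8/EI
  UDL 43: wL⁴/(8EI) = 6966/EI
  point load 72 at a = 3: Pa²(3L − a)/(6EI) = 1620/EI
  δ_0 = 9407/EI
Flexibility coefficient — unit upward force at B: δ_{BB} = L³/(3EI) = 72/EI.
Compatibility at B: δ_0 − R_B·δ_{BB} = 0, so R_B = 9407/72 = 130.7 kN.

R_B = 130.7 kN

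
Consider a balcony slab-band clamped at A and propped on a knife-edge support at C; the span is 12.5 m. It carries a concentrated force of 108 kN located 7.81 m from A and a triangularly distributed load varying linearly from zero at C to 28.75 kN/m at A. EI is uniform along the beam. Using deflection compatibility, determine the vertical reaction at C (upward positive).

Take the reaction at C as the redundant and release it; the primary structure is a cantilever fixed at A.
Downward deflection at the released point C due to the loads:
  point load 108 at a = 7.81: Pa²(3L − a)/(6EI) = 32598/EI
  triangular load, peak 28.75 at the fixed end: w₀L⁴/(30EI) = 23397/EI
  δ_0 = 55994/EI
Flexibility coefficient — unit upward force at C: δ_{CC} = L³/(3EI) = 651/EI.
The prop prevents deflection at C: R_C = δ_0/δ_{CC} = 55994/651 = 86.01 kN.

R_C = 86.01 kN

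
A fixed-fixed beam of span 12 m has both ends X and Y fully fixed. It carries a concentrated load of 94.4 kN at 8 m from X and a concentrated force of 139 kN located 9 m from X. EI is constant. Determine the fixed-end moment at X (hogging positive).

Release both end moments; the primary structure is a simply-supported span XY with redundants M_X and M_Y.
On the primary (simply-supported) span, the end slopes from the loading are:
  at X: point load 94.4 at a = 8: Pab(L + b)/(6LEI) = 671.3/EI
  at Y: point load 94.4 at a = 8: Pab(L + a)/(6LEI) = 839.1/EI
  at X: point load 139 at a = 9: Pab(L + b)/(6LEI) = 781.9/EI
  at Y: point load 139 at a = 9: Pab(L + a)/(6LEI) = 1095/EI
  θ_X0 = 1453/EI,  θ_Y0 = 1934/EI
Flexibility coefficients: a unit moment at one end gives L/(3EI) there and L/(6EI) at the far end, so f₁₁ = f₂₂ = 4/EI and f₁₂ = f₂₁ = 2/EI.
Compatibility — zero rotation at each built-in end:
  4 M_X + 2 M_Y = 1453
  2 M_X + 4 M_Y = 1934
Solving the pair gives M_X = 162.1 kN·m and M_Y = 402.4 kN·m (hogging).

M_X = 162.1 kN·m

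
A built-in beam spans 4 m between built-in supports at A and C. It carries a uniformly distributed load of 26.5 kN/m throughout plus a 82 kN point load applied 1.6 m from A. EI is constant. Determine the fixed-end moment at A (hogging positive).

M_A = 82.57 kN·m

Take the two fixed-end moments M_A, M_C as redundants; the released structure is the simple span AC.
End rotations of the released simple span under the applied load (×1/EI):
  at A: UDL 26.5: wL³/(24EI) = 70.67/EI
  at C: UDL 26.5: wL³/(24EI) = 70.67/EI
  at A: point load 82 at a = 1.6: Pab(L + b)/(6LEI) = 83.97/EI
  at C: point load 82 at a = 1.6: Pab(L + a)/(6LEI) = 73.47/EI
  θ_A0 = 154.6/EI,  θ_C0 = 144.1/EI
Flexibility coefficients: a unit moment at one end gives L/(3EI) there and L/(6EI) at the far end, so f₁₁ = f₂₂ = 1.333/EI and f₁₂ = f₂₁ = 0.6667/EI.
Compatibility — zero rotation at each built-in end:
  1.333 M_A + 0.6667 M_C = 154.6
  0.6667 M_A + 1.333 M_C = 144.1
Solving the pair gives M_A = 82.57 kN·m and M_C = 66.82 kN·m (hogging).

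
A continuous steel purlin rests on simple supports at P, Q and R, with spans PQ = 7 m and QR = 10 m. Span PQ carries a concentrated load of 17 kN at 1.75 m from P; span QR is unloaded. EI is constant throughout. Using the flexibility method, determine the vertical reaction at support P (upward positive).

R_P = 11.93 kN

Release continuity at Q by inserting a hinge; the redundant is the internal moment M_Q. The primary structure is two simply-supported spans PQ and QR.
End slopes at the hinge Q, treating each span as simply supported:
  span PQ: point load 17 at a = 1.75: Pab(L + a)/(6LEI) = 32.54/EI
  relative rotation θ_0 = (32.54 + 0)/EI = 32.54/EI
A unit hogging moment at Q produces rotation L₁/(3EI) + L₂/(3EI) = 5.667/EI.
Slope continuity at Q: θ_0 = M_Q·5.667/EI, so M_Q = 32.54/5.667 = 5.742 kN·m (hogging).
Span PQ, ΣM about P with M_Q applied at Q: R_Q^{PQ}·7 = 29.75 + 5.742, so R_Q^{PQ} = 5.07 kN and R_P = 17 − 5.07 = 11.93 kN.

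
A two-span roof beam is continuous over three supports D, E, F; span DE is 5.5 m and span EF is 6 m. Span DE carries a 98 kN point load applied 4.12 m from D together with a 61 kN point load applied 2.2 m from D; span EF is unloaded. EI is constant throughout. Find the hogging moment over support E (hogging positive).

Take M_E as the redundant. Released structure: two simple spans DE and EF with a hinge at E.
Discontinuity in slope at E on the released structure — sum the simple-span end rotations:
  span DE: point load 98 at a = 4.12: Pab(L + a)/(6LEI) = 162.4/EI
  span DE: point load 61 at a = 2.2: Pab(L + a)/(6LEI) = 103.3/EI
  relative rotation θ_0 = (265.8 + 0)/EI = 265.8/EI
A unit hogging moment at E produces rotation L₁/(3EI) + L₂/(3EI) = 3.833/EI.
Compatibility: M_E·(L₁+L₂)/(3EI) = θ_0, giving M_E = 69.33 kN·m (hogging).

M_E = 69.33 kN·m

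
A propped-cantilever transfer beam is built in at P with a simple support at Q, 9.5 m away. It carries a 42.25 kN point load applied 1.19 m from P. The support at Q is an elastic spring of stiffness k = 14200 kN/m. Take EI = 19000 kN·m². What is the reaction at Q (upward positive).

Take the reaction at Q as the redundant and release it; the primary structure is a cantilever fixed at P.
Downward deflection at the released point Q due to the loads:
  point load 42.25 at a = 1.19: Pa²(3L − a)/(6EI) = 272.3/EI
Flexibility coefficient — unit upward force at Q: δ_{QQ} = L³/(3EI) = 285.8/EI.
With EI = 19000 kN·m²: δ_0 = 0.014333 m and δ_{QQ} = 0.015042 m/kN.
Compatibility — the spring shortens by R_Q/k under the reaction it provides: δ_0 − R_Q·δ_{QQ} = R_Q/k. With 1/k = 0.00007 m/kN, R_Q = δ_0 / (δ_{QQ} + 1/k) = 0.014333 / (0.015042 + 0.00007) = 0.9484 kN.

R_Q = 0.9484 kN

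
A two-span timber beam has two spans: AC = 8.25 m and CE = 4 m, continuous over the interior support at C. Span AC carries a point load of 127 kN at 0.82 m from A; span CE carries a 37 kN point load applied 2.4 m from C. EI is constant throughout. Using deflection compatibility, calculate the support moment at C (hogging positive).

Take M_C as the redundant. Released structure: two simple spans AC and CE with a hinge at C.
End slopes at the hinge C, treating each span as simply supported:
  span AC: point load 127 at a = 0.82: Pab(L + a)/(6LEI) = 141.8/EI
  span CE: point load 37 at a = 2.4: Pab(L + b)/(6LEI) = 33.15/EI
  relative rotation θ_0 = (141.8 + 33.15)/EI = 174.9/EI
A unit hogging moment at C produces rotation L₁/(3EI) + L₂/(3EI) = 4.083/EI.
Slope continuity at C: θ_0 = M_C·4.083/EI, so M_C = 174.9/4.083 = 42.84 kN·m (hogging).

M_C = 42.84 kN·m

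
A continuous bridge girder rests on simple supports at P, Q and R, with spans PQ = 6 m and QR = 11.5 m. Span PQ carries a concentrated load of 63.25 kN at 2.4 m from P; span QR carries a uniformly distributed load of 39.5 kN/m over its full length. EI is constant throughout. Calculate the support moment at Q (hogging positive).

Take M_Q as the redundant. Released structure: two simple spans PQ and QR with a hinge at Q.
Rotations at Q on the released spans (each span's end-slope, ×1/EI):
  span PQ: point load 63.25 at a = 2.4: Pab(L + a)/(6LEI) = 127.5/EI
  span QR: UDL 39.5: wL³/(24EI) = 2503/EI
  relative rotation θ_0 = (127.5 + 2503)/EI = 2631/EI
A unit hogging moment at Q produces rotation L₁/(3EI) + L₂/(3EI) = 5.833/EI.
Compatibility: M_Q·(L₁+L₂)/(3EI) = θ_0, giving M_Q = 451 kN·m (hogging).

M_Q = 451 kN·m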